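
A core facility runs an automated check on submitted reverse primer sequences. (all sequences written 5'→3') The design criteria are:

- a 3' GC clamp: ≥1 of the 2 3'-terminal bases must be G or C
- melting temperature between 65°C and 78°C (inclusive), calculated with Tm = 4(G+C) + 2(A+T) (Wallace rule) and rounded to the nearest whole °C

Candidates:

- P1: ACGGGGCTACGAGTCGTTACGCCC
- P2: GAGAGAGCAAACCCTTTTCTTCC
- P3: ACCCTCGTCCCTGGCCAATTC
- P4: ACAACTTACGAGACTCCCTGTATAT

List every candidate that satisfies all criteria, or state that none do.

P2 and P3.

P1 (24 nt, A=4 T=4 G=8 C=8): 3' end CC has 2 G/C ✓; Tm = 2·8 + 4·16 = 80°C, outside 65–78°C ✗ — fails.
P2 (23 nt, A=6 T=6 G=4 C=7): 3' end CC has 2 G/C ✓; Tm = 2·12 + 4·11 = 68°C ✓ — passes.
P3 (21 nt, A=3 T=5 G=3 C=10): 3' end TC has 1 G/C ✓; Tm = 2·8 + 4·13 = 68°C ✓ — passes.
P4 (25 nt, A=8 T=7 G=3 C=7): 3' end AT has 0 G/C, need ≥1 ✗; Tm = 2·15 + 4·10 = 70°C ✓ — fails.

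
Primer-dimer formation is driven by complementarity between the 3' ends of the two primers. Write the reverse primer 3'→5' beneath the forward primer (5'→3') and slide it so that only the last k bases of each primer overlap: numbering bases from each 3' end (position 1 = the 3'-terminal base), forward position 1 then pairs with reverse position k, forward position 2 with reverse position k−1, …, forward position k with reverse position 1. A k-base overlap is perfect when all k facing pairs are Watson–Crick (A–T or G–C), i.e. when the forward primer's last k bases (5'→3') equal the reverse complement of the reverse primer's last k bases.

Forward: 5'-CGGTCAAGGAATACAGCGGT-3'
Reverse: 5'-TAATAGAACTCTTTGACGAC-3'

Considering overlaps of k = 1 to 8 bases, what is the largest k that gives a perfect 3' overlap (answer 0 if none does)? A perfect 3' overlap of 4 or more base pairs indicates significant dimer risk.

Longest perfect overlap: 2 complementary base pairs; below the dimer-risk threshold (threshold 4).

Last 8 bases (5'→3') — forward …ACAGCGGT, reverse …TTGACGAC.
Reverse complement of the reverse primer's last 8 bases: GTCGTCAA; its first k bases are the reverse complement of the reverse primer's last k bases, so a perfect k-base overlap needs the forward primer's last k bases to equal them.
Comparing (forward last k vs required): k=1: T vs G ✗; k=2: GT vs GT ✓; k=3: GGT vs GTC ✗; k=4: CGGT vs GTCG ✗; k=5: GCGGT vs GTCGT ✗; k=6: AGCGGT vs GTCGTC ✗; k=7: CAGCGGT vs GTCGTCA ✗; k=8: ACAGCGGT vs GTCGTCAA ✗.
Only k = 2 is perfect, so the longest perfect 3' overlap is 2.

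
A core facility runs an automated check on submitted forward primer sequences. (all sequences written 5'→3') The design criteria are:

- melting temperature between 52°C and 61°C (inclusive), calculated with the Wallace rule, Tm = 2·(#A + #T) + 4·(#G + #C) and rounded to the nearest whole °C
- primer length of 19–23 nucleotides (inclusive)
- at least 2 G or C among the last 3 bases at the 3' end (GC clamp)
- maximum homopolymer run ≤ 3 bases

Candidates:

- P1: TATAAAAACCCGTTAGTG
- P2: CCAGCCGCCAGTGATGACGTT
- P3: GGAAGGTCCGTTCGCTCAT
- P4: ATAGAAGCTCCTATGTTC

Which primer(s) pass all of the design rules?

P1 (18 nt, A=7 T=5 G=3 C=3): Tm = 2·12 + 4·6 = 48°C, outside 52–61°C ✗; length 18, outside 19–23 ✗; 3' end GTG has 2 G/C ✓; longest run = 5, exceeds 3 ✗ — fails.
P2 (21 nt, A=4 T=4 G=6 C=7): Tm = 2·8 + 4·13 = 68°C, outside 52–61°C ✗; length 21 ✓; 3' end GTT has 1 G/C, need ≥2 ✗; longest run = 2 ✓ — fails.
P3 (19 nt, A=3 T=5 G=6 C=5): Tm = 2·8 + 4·11 = 60°C ✓; length 19 ✓; 3' end CAT has 1 G/C, need ≥2 ✗; longest run = 2 ✓ — fails.
P4 (18 nt, A=5 T=6 G=3 C=4): Tm = 2·11 + 4·7 = 50°C, outside 52–61°C ✗; length 18, outside 19–23 ✗; 3' end TTC has 1 G/C, need ≥2 ✗; longest run = 2 ✓ — fails.

None of the candidates satisfy all criteria.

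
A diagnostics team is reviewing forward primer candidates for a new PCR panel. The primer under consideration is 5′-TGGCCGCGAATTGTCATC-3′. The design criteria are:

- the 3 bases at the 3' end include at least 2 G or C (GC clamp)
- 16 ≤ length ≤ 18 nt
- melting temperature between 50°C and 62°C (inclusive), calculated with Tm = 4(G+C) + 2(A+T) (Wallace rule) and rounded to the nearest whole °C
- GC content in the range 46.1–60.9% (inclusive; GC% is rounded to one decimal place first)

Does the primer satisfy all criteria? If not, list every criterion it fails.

Base counts: A=3, T=5, G=5, C=5 (length 18).
GC clamp: 3' end ATC has 1 G/C, need ≥2 ✗
length: length 18 ✓
Tm: Tm = 2·8 + 4·10 = 56°C ✓
GC content: GC 10/18 = 55.6% ✓

Fails: GC clamp.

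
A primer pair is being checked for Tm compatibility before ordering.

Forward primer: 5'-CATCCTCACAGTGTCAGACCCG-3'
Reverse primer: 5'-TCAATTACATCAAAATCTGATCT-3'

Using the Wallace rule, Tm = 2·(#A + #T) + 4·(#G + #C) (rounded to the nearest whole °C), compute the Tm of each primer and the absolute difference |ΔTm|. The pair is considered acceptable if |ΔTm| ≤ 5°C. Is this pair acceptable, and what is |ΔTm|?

|ΔTm| = 12°C; the pair is not acceptable.

Forward: A=5 T=4 G=4 C=9 → Tm = 2·9 + 4·13 = 70°C.
Reverse: A=9 T=8 G=1 C=5 → Tm = 2·17 + 4·6 = 58°C.
|ΔTm| = |70 − 58| = 12°C, > 5°C.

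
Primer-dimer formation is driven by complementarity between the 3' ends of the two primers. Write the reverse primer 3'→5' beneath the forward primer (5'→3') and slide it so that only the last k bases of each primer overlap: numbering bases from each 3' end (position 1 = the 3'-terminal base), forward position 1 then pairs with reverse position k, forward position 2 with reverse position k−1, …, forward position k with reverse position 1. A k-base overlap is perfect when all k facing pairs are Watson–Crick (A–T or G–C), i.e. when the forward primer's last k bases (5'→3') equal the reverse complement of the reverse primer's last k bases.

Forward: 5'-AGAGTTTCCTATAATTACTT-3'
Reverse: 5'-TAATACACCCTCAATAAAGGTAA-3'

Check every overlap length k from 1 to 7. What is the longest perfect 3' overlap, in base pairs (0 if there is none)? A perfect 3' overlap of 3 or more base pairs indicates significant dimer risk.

Longest perfect overlap: 2 complementary base pairs; below the dimer-risk threshold (threshold 3).

Last 7 bases (5'→3') — forward …ATTACTT, reverse …AAGGTAA.
Reverse complement of the reverse primer's last 7 bases: TTACCTT; its first k bases are the reverse complement of the reverse primer's last k bases, so a perfect k-base overlap needs the forward primer's last k bases to equal them.
Comparing (forward last k vs required): k=1: T vs T ✓; k=2: TT vs TT ✓; k=3: CTT vs TTA ✗; k=4: ACTT vs TTAC ✗; k=5: TACTT vs TTACC ✗; k=6: TTACTT vs TTACCT ✗; k=7: ATTACTT vs TTACCTT ✗.
Perfect overlaps at k = 1, 2; the largest is 2.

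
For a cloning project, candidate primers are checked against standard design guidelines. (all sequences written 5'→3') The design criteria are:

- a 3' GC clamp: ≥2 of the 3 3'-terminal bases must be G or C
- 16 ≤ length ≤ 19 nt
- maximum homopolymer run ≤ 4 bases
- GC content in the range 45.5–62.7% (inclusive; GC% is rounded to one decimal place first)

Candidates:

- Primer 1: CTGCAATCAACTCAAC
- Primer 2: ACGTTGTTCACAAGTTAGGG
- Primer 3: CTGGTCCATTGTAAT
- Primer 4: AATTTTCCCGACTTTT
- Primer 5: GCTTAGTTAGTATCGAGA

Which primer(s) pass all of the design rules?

Primer 1 (16 nt, A=6 T=3 G=1 C=6): 3' end AAC has 1 G/C, need ≥2 ✗; length 16 ✓; longest run = 2 ✓; GC 7/16 = 43.8%, outside 45.5–62.7% ✗ — fails.
Primer 2 (20 nt, A=5 T=6 G=6 C=3): 3' end GGG has 3 G/C ✓; length 20, outside 16–19 ✗; longest run = 3 ✓; GC 9/20 = 45.0%, outside 45.5–62.7% ✗ — fails.
Primer 3 (15 nt, A=3 T=6 G=3 C=3): 3' end AAT has 0 G/C, need ≥2 ✗; length 15, outside 16–19 ✗; longest run = 2 ✓; GC 6/15 = 40.0%, outside 45.5–62.7% ✗ — fails.
Primer 4 (16 nt, A=3 T=8 G=1 C=4): 3' end TTT has 0 G/C, need ≥2 ✗; length 16 ✓; longest run = 4 ✓; GC 5/16 = 31.3%, outside 45.5–62.7% ✗ — fails.
Primer 5 (18 nt, A=5 T=6 G=5 C=2): 3' end AGA has 1 G/C, need ≥2 ✗; length 18 ✓; longest run = 2 ✓; GC 7/18 = 38.9%, outside 45.5–62.7% ✗ — fails.

None of the candidates satisfy all criteria.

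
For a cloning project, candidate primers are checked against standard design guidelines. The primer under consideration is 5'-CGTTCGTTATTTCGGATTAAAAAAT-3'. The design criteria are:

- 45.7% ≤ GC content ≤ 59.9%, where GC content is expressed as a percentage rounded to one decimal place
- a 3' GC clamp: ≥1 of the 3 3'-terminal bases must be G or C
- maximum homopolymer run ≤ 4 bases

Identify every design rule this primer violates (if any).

Fails: GC content, GC clamp, homopolymer run.

Base counts: A=8, T=10, G=4, C=3 (length 25).
GC content: GC 7/25 = 28.0%, outside 45.7–59.9% ✗
GC clamp: 3' end AAT has 0 G/C, need ≥1 ✗
homopolymer run: longest run = 6, exceeds 4 ✗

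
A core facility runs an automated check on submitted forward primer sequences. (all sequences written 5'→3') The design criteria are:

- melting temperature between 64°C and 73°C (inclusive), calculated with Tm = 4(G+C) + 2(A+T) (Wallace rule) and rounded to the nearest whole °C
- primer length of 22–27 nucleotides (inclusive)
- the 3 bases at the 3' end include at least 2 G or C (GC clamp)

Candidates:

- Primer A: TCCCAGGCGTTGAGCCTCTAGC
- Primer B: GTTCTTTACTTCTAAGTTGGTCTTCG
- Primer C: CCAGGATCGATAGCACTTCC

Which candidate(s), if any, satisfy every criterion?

Primer A and Primer B.

Primer A (22 nt, A=3 T=5 G=6 C=8): Tm = 2·8 + 4·14 = 72°C ✓; length 22 ✓; 3' end AGC has 2 G/C ✓ — passes.
Primer B (26 nt, A=3 T=13 G=5 C=5): Tm = 2·16 + 4·10 = 72°C ✓; length 26 ✓; 3' end TCG has 2 G/C ✓ — passes.
Primer C (20 nt, A=5 T=4 G=4 C=7): Tm = 2·9 + 4·11 = 62°C, outside 64–73°C ✗; length 20, outside 22–27 ✗; 3' end TCC has 2 G/C ✓ — fails.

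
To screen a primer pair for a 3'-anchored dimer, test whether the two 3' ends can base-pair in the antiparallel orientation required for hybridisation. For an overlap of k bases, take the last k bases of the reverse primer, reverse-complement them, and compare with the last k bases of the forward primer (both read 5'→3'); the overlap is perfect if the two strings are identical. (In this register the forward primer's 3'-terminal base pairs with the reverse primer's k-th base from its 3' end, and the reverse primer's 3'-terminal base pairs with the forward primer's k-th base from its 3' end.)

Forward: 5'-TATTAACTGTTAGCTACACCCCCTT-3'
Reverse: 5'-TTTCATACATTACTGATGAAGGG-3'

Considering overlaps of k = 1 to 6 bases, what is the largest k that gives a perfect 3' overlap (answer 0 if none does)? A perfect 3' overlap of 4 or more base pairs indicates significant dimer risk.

Last 6 bases (5'→3') — forward …CCCCTT, reverse …GAAGGG.
Reverse complement of the reverse primer's last 6 bases: CCCTTC; its first k bases are the reverse complement of the reverse primer's last k bases, so a perfect k-base overlap needs the forward primer's last k bases to equal them.
Comparing (forward last k vs required): k=1: T vs C ✗; k=2: TT vs CC ✗; k=3: CTT vs CCC ✗; k=4: CCTT vs CCCT ✗; k=5: CCCTT vs CCCTT ✓; k=6: CCCCTT vs CCCTTC ✗.
Only k = 5 is perfect, so the longest perfect 3' overlap is 5.

Longest perfect overlap: 5 complementary base pairs; significant dimer risk (threshold 4).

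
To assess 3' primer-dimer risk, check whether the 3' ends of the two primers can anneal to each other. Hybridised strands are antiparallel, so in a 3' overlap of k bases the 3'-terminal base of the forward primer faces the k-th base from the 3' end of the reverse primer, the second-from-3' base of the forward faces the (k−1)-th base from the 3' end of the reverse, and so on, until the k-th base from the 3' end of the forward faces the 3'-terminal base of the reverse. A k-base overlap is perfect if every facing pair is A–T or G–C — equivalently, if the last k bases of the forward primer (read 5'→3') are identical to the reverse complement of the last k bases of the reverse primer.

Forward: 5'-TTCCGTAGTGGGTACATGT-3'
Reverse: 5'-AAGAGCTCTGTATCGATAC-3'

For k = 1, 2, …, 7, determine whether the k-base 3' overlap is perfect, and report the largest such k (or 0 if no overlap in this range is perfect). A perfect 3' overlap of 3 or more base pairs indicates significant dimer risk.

Last 7 bases (5'→3') — forward …TACATGT, reverse …TCGATAC.
Reverse complement of the reverse primer's last 7 bases: GTATCGA; its first k bases are the reverse complement of the reverse primer's last k bases, so a perfect k-base overlap needs the forward primer's last k bases to equal them.
Comparing (forward last k vs required): k=1: T vs G ✗; k=2: GT vs GT ✓; k=3: TGT vs GTA ✗; k=4: ATGT vs GTAT ✗; k=5: CATGT vs GTATC ✗; k=6: ACATGT vs GTATCG ✗; k=7: TACATGT vs GTATCGA ✗.
Only k = 2 is perfect, so the longest perfect 3' overlap is 2.

Longest perfect overlap: 2 complementary base pairs; below the dimer-risk threshold (threshold 3).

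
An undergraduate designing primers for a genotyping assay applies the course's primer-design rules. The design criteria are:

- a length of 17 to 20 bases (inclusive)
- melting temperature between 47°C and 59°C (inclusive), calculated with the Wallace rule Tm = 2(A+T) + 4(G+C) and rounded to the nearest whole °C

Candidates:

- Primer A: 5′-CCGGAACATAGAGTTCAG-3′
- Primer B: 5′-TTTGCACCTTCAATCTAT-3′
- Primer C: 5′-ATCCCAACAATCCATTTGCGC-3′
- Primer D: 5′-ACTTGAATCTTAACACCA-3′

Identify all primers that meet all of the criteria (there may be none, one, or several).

Primer A, Primer B and Primer D.

Primer A (18 nt, A=6 T=3 G=5 C=4): length 18 ✓; Tm = 2·9 + 4·9 = 54°C ✓ — passes.
Primer B (18 nt, A=4 T=8 G=1 C=5): length 18 ✓; Tm = 2·12 + 4·6 = 48°C ✓ — passes.
Primer C (21 nt, A=6 T=5 G=2 C=8): length 21, outside 17–20 ✗; Tm = 2·11 + 4·10 = 62°C, outside 47–59°C ✗ — fails.
Primer D (18 nt, A=7 T=5 G=1 C=5): length 18 ✓; Tm = 2·12 + 4·6 = 48°C ✓ — passes.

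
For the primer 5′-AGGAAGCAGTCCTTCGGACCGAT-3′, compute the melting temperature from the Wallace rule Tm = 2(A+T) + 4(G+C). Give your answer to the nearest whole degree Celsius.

Base counts: A=6, T=4, G=7, C=6 (length 23).
Tm = 2·(6+4) + 4·(7+6) = 2·10 + 4·13 = 20 + 52 = 72°C.

72°C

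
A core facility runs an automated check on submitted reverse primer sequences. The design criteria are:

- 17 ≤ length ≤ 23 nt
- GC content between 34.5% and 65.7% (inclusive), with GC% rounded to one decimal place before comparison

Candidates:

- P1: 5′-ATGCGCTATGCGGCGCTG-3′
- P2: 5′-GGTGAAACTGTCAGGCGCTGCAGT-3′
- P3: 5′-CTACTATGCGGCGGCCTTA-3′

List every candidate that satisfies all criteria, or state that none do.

P3 only.

P1 (18 nt, A=2 T=4 G=7 C=5): length 18 ✓; GC 12/18 = 66.7%, outside 34.5–65.7% ✗ — fails.
P2 (24 nt, A=5 T=5 G=9 C=5): length 24, outside 17–23 ✗; GC 14/24 = 58.3% ✓ — fails.
P3 (19 nt, A=3 T=5 G=5 C=6): length 19 ✓; GC 11/19 = 57.9% ✓ — passes.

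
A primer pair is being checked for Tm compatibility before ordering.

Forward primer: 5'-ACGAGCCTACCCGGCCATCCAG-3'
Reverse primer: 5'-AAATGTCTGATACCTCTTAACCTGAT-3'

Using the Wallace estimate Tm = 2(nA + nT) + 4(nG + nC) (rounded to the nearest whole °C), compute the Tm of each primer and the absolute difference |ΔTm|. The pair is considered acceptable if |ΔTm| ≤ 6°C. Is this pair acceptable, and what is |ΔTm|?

|ΔTm| = 4°C; the pair is acceptable.

Forward: A=5 T=2 G=5 C=10 → Tm = 2·7 + 4·15 = 74°C.
Reverse: A=8 T=9 G=3 C=6 → Tm = 2·17 + 4·9 = 70°C.
|ΔTm| = |74 − 70| = 4°C, ≤ 6°C.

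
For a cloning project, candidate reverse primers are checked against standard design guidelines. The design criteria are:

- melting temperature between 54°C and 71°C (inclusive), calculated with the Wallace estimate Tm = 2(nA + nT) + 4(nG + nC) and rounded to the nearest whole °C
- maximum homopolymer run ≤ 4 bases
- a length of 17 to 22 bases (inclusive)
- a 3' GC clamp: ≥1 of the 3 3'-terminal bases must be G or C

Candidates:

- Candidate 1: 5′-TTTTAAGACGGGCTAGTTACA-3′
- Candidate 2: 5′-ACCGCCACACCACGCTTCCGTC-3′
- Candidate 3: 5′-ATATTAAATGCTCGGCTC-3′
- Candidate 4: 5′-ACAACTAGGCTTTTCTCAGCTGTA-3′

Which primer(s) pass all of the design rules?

Candidate 1 only.

Candidate 1 (21 nt, A=6 T=7 G=5 C=3): Tm = 2·13 + 4·8 = 58°C ✓; longest run = 4 ✓; length 21 ✓; 3' end ACA has 1 G/C ✓ — passes.
Candidate 2 (22 nt, A=4 T=3 G=3 C=12): Tm = 2·7 + 4·15 = 74°C, outside 54–71°C ✗; longest run = 2 ✓; length 22 ✓; 3' end GTC has 2 G/C ✓ — fails.
Candidate 3 (18 nt, A=5 T=6 G=3 C=4): Tm = 2·11 + 4·7 = 50°C, outside 54–71°C ✗; longest run = 3 ✓; length 18 ✓; 3' end CTC has 2 G/C ✓ — fails.
Candidate 4 (24 nt, A=6 T=8 G=4 C=6): Tm = 2·14 + 4·10 = 68°C ✓; longest run = 4 ✓; length 24, outside 17–22 ✗; 3' end GTA has 1 G/C ✓ — fails.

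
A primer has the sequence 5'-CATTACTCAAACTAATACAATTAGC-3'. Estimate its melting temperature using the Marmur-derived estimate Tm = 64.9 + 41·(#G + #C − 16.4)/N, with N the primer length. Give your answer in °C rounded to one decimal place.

Base counts: A=11, T=7, G=1, C=6; G+C = 7, N = 25.
Tm = 64.9 + 41·(7 − 16.4)/25 = 64.9 + -385.40/25 = 49.5°C.

49.5°C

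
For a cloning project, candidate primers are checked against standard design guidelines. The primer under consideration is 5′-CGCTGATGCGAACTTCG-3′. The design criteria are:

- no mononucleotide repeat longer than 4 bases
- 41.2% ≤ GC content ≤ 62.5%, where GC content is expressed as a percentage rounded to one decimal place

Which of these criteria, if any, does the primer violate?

Meets all criteria.

Base counts: A=3, T=4, G=5, C=5 (length 17).
homopolymer run: longest run = 2 ✓
GC content: GC 10/17 = 58.8% ✓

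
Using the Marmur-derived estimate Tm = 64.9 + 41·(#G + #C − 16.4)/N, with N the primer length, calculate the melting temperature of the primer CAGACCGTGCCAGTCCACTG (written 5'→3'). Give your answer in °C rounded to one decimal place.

57.9°C

Base counts: A=4, T=3, G=5, C=8; G+C = 13, N = 20.
Tm = 64.9 + 41·(13 − 16.4)/20 = 64.9 + -139.40/20 = 57.9°C.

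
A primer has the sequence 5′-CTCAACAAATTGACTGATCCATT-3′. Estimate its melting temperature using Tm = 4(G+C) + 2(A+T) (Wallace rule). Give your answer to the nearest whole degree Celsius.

62°C

Base counts: A=8, T=7, G=2, C=6 (length 23).
Tm = 2·(8+7) + 4·(2+6) = 2·15 + 4·8 = 30 + 32 = 62°C.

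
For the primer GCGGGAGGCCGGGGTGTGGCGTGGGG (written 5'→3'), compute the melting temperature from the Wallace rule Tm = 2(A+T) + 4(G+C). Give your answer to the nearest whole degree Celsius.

96°C

Base counts: A=1, T=3, G=18, C=4 (length 26).
Tm = 2·(1+3) + 4·(18+4) = 2·4 + 4·22 = 8 + 88 = 96°C.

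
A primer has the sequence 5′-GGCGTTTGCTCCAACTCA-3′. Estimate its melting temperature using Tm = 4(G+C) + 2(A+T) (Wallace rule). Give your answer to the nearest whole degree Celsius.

Base counts: A=3, T=5, G=4, C=6 (length 18).
Tm = 2·(3+5) + 4·(4+6) = 2·8 + 4·10 = 16 + 40 = 56°C.

56°C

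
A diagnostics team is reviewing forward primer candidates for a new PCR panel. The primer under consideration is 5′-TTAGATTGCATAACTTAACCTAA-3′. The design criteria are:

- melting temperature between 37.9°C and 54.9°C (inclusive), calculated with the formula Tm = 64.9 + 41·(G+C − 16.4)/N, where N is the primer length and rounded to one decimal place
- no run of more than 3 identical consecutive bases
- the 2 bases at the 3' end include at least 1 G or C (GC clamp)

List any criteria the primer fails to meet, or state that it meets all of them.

Base counts: A=9, T=8, G=2, C=4 (length 23).
Tm: Tm = 64.9 + 41·(6 − 16.4)/23 = 46.4°C ✓
homopolymer run: longest run = 2 ✓
GC clamp: 3' end AA has 0 G/C, need ≥1 ✗

Fails: GC clamp.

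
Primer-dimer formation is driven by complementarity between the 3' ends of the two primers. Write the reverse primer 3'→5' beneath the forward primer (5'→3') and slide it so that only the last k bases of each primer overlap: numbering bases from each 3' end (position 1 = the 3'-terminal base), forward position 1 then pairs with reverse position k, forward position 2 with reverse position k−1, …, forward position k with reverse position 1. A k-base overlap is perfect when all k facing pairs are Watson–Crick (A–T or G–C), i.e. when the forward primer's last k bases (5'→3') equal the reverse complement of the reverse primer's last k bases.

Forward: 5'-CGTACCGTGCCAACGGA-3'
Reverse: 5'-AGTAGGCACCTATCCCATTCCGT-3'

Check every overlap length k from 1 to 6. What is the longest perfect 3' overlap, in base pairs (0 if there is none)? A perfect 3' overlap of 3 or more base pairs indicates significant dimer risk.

Last 6 bases (5'→3') — forward …AACGGA, reverse …TTCCGT.
Reverse complement of the reverse primer's last 6 bases: ACGGAA; its first k bases are the reverse complement of the reverse primer's last k bases, so a perfect k-base overlap needs the forward primer's last k bases to equal them.
Comparing (forward last k vs required): k=1: A vs A ✓; k=2: GA vs AC ✗; k=3: GGA vs ACG ✗; k=4: CGGA vs ACGG ✗; k=5: ACGGA vs ACGGA ✓; k=6: AACGGA vs ACGGAA ✗.
Perfect overlaps at k = 1, 5; the largest is 5.

Longest perfect overlap: 5 complementary base pairs; significant dimer risk (threshold 3).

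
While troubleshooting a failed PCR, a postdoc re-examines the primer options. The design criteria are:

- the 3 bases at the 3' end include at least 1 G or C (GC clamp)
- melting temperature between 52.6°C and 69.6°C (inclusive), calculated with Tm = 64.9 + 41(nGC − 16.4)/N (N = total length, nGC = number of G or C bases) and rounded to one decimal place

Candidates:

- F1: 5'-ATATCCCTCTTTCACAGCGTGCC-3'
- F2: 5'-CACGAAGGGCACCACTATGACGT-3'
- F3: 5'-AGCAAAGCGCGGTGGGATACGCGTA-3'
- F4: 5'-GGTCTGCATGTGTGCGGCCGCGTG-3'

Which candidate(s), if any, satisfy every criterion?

F1 (23 nt, A=4 T=7 G=3 C=9): 3' end GCC has 3 G/C ✓; Tm = 64.9 + 41·(12 − 16.4)/23 = 57.1°C ✓ — passes.
F2 (23 nt, A=7 T=3 G=6 C=7): 3' end CGT has 2 G/C ✓; Tm = 64.9 + 41·(13 − 16.4)/23 = 58.8°C ✓ — passes.
F3 (25 nt, A=7 T=3 G=10 C=5): 3' end GTA has 1 G/C ✓; Tm = 64.9 + 41·(15 − 16.4)/25 = 62.6°C ✓ — passes.
F4 (24 nt, A=1 T=6 G=11 C=6): 3' end GTG has 2 G/C ✓; Tm = 64.9 + 41·(17 − 16.4)/24 = 65.9°C ✓ — passes.

F1, F2, F3 and F4.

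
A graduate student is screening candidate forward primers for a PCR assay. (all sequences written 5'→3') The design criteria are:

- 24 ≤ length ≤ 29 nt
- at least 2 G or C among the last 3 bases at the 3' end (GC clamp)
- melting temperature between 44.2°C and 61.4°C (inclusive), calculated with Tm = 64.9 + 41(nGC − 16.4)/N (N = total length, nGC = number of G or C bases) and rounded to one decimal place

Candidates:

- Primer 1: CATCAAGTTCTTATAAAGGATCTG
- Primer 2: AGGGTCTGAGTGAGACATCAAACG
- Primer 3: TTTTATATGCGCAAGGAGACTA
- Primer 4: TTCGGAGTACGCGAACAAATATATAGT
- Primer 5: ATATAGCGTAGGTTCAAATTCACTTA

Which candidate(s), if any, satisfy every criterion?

Primer 1 and Primer 2.

Primer 1 (24 nt, A=8 T=8 G=4 C=4): length 24 ✓; 3' end CTG has 2 G/C ✓; Tm = 64.9 + 41·(8 − 16.4)/24 = 50.6°C ✓ — passes.
Primer 2 (24 nt, A=8 T=4 G=8 C=4): length 24 ✓; 3' end ACG has 2 G/C ✓; Tm = 64.9 + 41·(12 − 16.4)/24 = 57.4°C ✓ — passes.
Primer 3 (22 nt, A=7 T=7 G=5 C=3): length 22, outside 24–29 ✗; 3' end CTA has 1 G/C, need ≥2 ✗; Tm = 64.9 + 41·(8 − 16.4)/22 = 49.2°C ✓ — fails.
Primer 4 (27 nt, A=10 T=7 G=6 C=4): length 27 ✓; 3' end AGT has 1 G/C, need ≥2 ✗; Tm = 64.9 + 41·(10 − 16.4)/27 = 55.2°C ✓ — fails.
Primer 5 (26 nt, A=9 T=9 G=4 C=4): length 26 ✓; 3' end TTA has 0 G/C, need ≥2 ✗; Tm = 64.9 + 41·(8 − 16.4)/26 = 51.7°C ✓ — fails.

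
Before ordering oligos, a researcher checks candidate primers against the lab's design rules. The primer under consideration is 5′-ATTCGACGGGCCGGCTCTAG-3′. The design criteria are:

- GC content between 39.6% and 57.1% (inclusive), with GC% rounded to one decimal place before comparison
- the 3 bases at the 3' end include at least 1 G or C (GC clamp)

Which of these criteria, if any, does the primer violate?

Base counts: A=3, T=4, G=7, C=6 (length 20).
GC content: GC 13/20 = 65.0%, outside 39.6–57.1% ✗
GC clamp: 3' end TAG has 1 G/C ✓

Fails: GC content.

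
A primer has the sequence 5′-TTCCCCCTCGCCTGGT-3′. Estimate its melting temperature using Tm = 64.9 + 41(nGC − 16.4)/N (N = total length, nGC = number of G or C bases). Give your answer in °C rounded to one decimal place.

Base counts: A=0, T=5, G=3, C=8; G+C = 11, N = 16.
Tm = 64.9 + 41·(11 − 16.4)/16 = 64.9 + -221.40/16 = 51.1°C.

51.1°C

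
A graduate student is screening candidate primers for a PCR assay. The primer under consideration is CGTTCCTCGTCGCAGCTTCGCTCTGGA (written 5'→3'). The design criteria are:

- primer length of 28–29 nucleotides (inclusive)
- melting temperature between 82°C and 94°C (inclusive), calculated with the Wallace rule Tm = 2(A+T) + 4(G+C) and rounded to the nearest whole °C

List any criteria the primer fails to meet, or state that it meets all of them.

Fails: length.

Base counts: A=2, T=8, G=7, C=10 (length 27).
length: length 27, outside 28–29 ✗
Tm: Tm = 2·10 + 4·17 = 88°C ✓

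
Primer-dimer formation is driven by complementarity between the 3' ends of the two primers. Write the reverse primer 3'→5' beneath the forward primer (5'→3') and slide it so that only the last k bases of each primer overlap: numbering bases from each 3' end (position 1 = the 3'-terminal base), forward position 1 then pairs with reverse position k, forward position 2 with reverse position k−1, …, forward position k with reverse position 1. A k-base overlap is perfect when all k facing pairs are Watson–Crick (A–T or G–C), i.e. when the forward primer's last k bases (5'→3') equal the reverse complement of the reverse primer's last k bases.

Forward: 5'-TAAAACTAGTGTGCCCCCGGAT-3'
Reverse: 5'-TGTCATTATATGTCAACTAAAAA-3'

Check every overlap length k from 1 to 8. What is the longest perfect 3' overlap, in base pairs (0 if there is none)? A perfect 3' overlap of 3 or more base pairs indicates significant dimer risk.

Longest perfect overlap: 1 complementary base pair; below the dimer-risk threshold (threshold 3).

Last 8 bases (5'→3') — forward …CCCCGGAT, reverse …ACTAAAAA.
Reverse complement of the reverse primer's last 8 bases: TTTTTAGT; its first k bases are the reverse complement of the reverse primer's last k bases, so a perfect k-base overlap needs the forward primer's last k bases to equal them.
Comparing (forward last k vs required): k=1: T vs T ✓; k=2: AT vs TT ✗; k=3: GAT vs TTT ✗; k=4: GGAT vs TTTT ✗; k=5: CGGAT vs TTTTT ✗; k=6: CCGGAT vs TTTTTA ✗; k=7: CCCGGAT vs TTTTTAG ✗; k=8: CCCCGGAT vs TTTTTAGT ✗.
Only k = 1 is perfect, so the longest perfect 3' overlap is 1.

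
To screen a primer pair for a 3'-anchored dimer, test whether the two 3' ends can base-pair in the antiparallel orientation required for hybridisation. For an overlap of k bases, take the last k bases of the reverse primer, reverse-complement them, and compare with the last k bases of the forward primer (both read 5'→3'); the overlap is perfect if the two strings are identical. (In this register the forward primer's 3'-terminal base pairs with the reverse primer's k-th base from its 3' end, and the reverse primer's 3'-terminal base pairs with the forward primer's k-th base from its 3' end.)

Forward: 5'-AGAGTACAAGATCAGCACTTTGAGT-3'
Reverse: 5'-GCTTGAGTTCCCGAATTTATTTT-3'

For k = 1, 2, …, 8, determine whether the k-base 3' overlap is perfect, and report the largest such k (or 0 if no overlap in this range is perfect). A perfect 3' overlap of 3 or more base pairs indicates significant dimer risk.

Last 8 bases (5'→3') — forward …CTTTGAGT, reverse …TTTATTTT.
Reverse complement of the reverse primer's last 8 bases: AAAATAAA; its first k bases are the reverse complement of the reverse primer's last k bases, so a perfect k-base overlap needs the forward primer's last k bases to equal them.
Comparing (forward last k vs required): k=1: T vs A ✗; k=2: GT vs AA ✗; k=3: AGT vs AAA ✗; k=4: GAGT vs AAAA ✗; k=5: TGAGT vs AAAAT ✗; k=6: TTGAGT vs AAAATA ✗; k=7: TTTGAGT vs AAAATAA ✗; k=8: CTTTGAGT vs AAAATAAA ✗.
No overlap length from 1 to 8 is perfect, so the longest perfect 3' overlap is 0.

Longest perfect overlap: 0 complementary base pairs; below the dimer-risk threshold (threshold 3).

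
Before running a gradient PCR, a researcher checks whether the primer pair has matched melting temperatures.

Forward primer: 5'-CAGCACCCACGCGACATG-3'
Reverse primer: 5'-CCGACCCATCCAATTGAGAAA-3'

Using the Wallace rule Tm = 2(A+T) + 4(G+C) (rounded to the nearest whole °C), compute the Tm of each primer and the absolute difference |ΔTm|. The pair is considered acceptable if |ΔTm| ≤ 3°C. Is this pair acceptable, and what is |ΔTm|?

Forward: A=5 T=1 G=4 C=8 → Tm = 2·6 + 4·12 = 60°C.
Reverse: A=8 T=3 G=3 C=7 → Tm = 2·11 + 4·10 = 62°C.
|ΔTm| = |60 − 62| = 2°C, ≤ 3°C.

|ΔTm| = 2°C; the pair is acceptable.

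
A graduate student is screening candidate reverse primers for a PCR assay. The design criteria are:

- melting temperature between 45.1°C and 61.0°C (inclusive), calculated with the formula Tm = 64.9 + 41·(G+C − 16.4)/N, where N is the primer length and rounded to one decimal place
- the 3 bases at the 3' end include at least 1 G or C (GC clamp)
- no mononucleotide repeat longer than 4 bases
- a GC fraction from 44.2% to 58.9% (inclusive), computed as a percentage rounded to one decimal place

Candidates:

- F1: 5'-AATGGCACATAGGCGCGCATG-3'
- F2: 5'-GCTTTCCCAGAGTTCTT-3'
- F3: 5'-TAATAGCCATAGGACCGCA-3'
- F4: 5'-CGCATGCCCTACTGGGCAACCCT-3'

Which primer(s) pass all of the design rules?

F1 (21 nt, A=6 T=3 G=7 C=5): Tm = 64.9 + 41·(12 − 16.4)/21 = 56.3°C ✓; 3' end ATG has 1 G/C ✓; longest run = 2 ✓; GC 12/21 = 57.1% ✓ — passes.
F2 (17 nt, A=2 T=7 G=3 C=5): Tm = 64.9 + 41·(8 − 16.4)/17 = 44.6°C, outside 45.1–61.0°C ✗; 3' end CTT has 1 G/C ✓; longest run = 3 ✓; GC 8/17 = 47.1% ✓ — fails.
F3 (19 nt, A=7 T=3 G=4 C=5): Tm = 64.9 + 41·(9 − 16.4)/19 = 48.9°C ✓; 3' end GCA has 2 G/C ✓; longest run = 2 ✓; GC 9/19 = 47.4% ✓ — passes.
F4 (23 nt, A=4 T=4 G=5 C=10): Tm = 64.9 + 41·(15 − 16.4)/23 = 62.4°C, outside 45.1–61.0°C ✗; 3' end CCT has 2 G/C ✓; longest run = 3 ✓; GC 15/23 = 65.2%, outside 44.2–58.9% ✗ — fails.

F1 and F3.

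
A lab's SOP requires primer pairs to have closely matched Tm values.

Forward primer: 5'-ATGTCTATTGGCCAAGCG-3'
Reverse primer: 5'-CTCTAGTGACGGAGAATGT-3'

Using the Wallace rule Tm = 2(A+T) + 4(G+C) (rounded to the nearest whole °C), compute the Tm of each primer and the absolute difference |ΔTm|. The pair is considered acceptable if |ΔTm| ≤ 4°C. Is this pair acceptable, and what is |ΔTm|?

Forward: A=4 T=5 G=5 C=4 → Tm = 2·9 + 4·9 = 54°C.
Reverse: A=5 T=5 G=6 C=3 → Tm = 2·10 + 4·9 = 56°C.
|ΔTm| = |54 − 56| = 2°C, ≤ 4°C.

|ΔTm| = 2°C; the pair is acceptable.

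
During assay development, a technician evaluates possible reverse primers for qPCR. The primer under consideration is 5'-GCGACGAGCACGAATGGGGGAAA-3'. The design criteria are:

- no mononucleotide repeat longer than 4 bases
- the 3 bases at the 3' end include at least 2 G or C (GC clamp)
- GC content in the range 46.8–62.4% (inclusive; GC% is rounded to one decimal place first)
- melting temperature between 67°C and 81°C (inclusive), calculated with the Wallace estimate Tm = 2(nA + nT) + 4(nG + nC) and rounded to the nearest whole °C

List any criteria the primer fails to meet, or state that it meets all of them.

Fails: homopolymer run, GC clamp.

Base counts: A=8, T=1, G=10, C=4 (length 23).
homopolymer run: longest run = 5, exceeds 4 ✗
GC clamp: 3' end AAA has 0 G/C, need ≥2 ✗
GC content: GC 14/23 = 60.9% ✓
Tm: Tm = 2·9 + 4·14 = 74°C ✓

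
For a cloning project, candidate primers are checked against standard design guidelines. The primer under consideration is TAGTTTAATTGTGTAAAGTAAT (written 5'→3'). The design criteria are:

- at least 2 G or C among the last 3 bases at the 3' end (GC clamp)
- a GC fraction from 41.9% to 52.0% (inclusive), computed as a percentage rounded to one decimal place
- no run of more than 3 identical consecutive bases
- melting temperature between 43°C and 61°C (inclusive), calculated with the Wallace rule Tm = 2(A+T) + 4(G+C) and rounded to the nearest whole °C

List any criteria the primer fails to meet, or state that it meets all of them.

Fails: GC clamp, GC content.

Base counts: A=8, T=10, G=4, C=0 (length 22).
GC clamp: 3' end AAT has 0 G/C, need ≥2 ✗
GC content: GC 4/22 = 18.2%, outside 41.9–52.0% ✗
homopolymer run: longest run = 3 ✓
Tm: Tm = 2·18 + 4·4 = 52°C ✓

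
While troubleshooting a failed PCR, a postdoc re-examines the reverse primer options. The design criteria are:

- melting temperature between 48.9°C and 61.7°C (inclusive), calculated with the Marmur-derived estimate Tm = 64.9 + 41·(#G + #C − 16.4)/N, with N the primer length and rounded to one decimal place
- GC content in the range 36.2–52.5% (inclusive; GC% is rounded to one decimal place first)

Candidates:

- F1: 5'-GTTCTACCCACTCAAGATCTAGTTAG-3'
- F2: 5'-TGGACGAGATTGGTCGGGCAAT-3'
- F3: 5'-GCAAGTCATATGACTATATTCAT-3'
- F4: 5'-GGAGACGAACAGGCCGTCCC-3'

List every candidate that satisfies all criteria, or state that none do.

F1 only.

F1 (26 nt, A=7 T=8 G=4 C=7): Tm = 64.9 + 41·(11 − 16.4)/26 = 56.4°C ✓; GC 11/26 = 42.3% ✓ — passes.
F2 (22 nt, A=5 T=5 G=9 C=3): Tm = 64.9 + 41·(12 − 16.4)/22 = 56.7°C ✓; GC 12/22 = 54.5%, outside 36.2–52.5% ✗ — fails.
F3 (23 nt, A=8 T=8 G=3 C=4): Tm = 64.9 + 41·(7 − 16.4)/23 = 48.1°C, outside 48.9–61.7°C ✗; GC 7/23 = 30.4%, outside 36.2–52.5% ✗ — fails.
F4 (20 nt, A=5 T=1 G=7 C=7): Tm = 64.9 + 41·(14 − 16.4)/20 = 60.0°C ✓; GC 14/20 = 70.0%, outside 36.2–52.5% ✗ — fails.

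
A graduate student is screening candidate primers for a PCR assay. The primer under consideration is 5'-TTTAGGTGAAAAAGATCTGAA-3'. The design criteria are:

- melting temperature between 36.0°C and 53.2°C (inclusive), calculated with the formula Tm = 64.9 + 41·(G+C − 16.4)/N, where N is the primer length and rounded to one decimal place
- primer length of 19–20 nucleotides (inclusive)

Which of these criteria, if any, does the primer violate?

Fails: length.

Base counts: A=9, T=6, G=5, C=1 (length 21).
Tm: Tm = 64.9 + 41·(6 − 16.4)/21 = 44.6°C ✓
length: length 21, outside 19–20 ✗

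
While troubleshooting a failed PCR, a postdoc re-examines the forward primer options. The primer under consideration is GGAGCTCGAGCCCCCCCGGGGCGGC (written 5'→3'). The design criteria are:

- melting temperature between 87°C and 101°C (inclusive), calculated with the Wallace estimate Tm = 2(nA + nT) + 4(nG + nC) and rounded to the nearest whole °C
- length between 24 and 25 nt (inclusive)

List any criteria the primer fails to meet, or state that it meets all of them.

Meets all criteria.

Base counts: A=2, T=1, G=11, C=11 (length 25).
Tm: Tm = 2·3 + 4·22 = 94°C ✓
length: length 25 ✓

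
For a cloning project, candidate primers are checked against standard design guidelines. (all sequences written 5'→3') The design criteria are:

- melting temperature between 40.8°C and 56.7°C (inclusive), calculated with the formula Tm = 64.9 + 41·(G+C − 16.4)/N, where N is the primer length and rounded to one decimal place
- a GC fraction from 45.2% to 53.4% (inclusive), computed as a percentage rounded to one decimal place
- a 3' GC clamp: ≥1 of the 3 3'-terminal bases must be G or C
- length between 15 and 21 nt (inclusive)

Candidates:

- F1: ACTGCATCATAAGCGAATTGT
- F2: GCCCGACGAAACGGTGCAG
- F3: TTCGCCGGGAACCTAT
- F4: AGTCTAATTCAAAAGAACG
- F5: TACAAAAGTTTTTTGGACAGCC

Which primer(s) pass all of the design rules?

None of the candidates satisfy all criteria.

F1 (21 nt, A=7 T=6 G=4 C=4): Tm = 64.9 + 41·(8 − 16.4)/21 = 48.5°C ✓; GC 8/21 = 38.1%, outside 45.2–53.4% ✗; 3' end TGT has 1 G/C ✓; length 21 ✓ — fails.
F2 (19 nt, A=5 T=1 G=7 C=6): Tm = 64.9 + 41·(13 − 16.4)/19 = 57.6°C, outside 40.8–56.7°C ✗; GC 13/19 = 68.4%, outside 45.2–53.4% ✗; 3' end CAG has 2 G/C ✓; length 19 ✓ — fails.
F3 (16 nt, A=3 T=4 G=4 C=5): Tm = 64.9 + 41·(9 − 16.4)/16 = 45.9°C ✓; GC 9/16 = 56.3%, outside 45.2–53.4% ✗; 3' end TAT has 0 G/C, need ≥1 ✗; length 16 ✓ — fails.
F4 (19 nt, A=9 T=4 G=3 C=3): Tm = 64.9 + 41·(6 − 16.4)/19 = 42.5°C ✓; GC 6/19 = 31.6%, outside 45.2–53.4% ✗; 3' end ACG has 2 G/C ✓; length 19 ✓ — fails.
F5 (22 nt, A=7 T=7 G=4 C=4): Tm = 64.9 + 41·(8 − 16.4)/22 = 49.2°C ✓; GC 8/22 = 36.4%, outside 45.2–53.4% ✗; 3' end GCC has 3 G/C ✓; length 22, outside 15–21 ✗ — fails.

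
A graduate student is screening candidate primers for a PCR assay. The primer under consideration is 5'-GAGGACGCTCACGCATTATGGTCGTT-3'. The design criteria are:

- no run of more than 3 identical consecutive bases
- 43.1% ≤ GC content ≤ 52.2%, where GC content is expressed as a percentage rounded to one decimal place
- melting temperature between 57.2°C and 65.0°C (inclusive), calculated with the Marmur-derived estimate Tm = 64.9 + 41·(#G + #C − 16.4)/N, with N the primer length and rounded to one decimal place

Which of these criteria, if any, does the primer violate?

Fails: GC content.

Base counts: A=5, T=7, G=8, C=6 (length 26).
homopolymer run: longest run = 2 ✓
GC content: GC 14/26 = 53.8%, outside 43.1–52.2% ✗
Tm: Tm = 64.9 + 41·(14 − 16.4)/26 = 61.1°C ✓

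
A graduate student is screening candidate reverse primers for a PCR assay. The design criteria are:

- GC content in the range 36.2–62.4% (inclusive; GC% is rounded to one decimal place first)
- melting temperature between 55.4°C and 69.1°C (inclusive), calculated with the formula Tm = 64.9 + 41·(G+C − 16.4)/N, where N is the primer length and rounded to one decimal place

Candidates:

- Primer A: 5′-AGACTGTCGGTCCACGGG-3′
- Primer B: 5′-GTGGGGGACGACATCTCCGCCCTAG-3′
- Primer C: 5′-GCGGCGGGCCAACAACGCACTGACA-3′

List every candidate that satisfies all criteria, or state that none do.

Primer A (18 nt, A=3 T=3 G=7 C=5): GC 12/18 = 66.7%, outside 36.2–62.4% ✗; Tm = 64.9 + 41·(12 − 16.4)/18 = 54.9°C, outside 55.4–69.1°C ✗ — fails.
Primer B (25 nt, A=4 T=4 G=9 C=8): GC 17/25 = 68.0%, outside 36.2–62.4% ✗; Tm = 64.9 + 41·(17 − 16.4)/25 = 65.9°C ✓ — fails.
Primer C (25 nt, A=7 T=1 G=8 C=9): GC 17/25 = 68.0%, outside 36.2–62.4% ✗; Tm = 64.9 + 41·(17 − 16.4)/25 = 65.9°C ✓ — fails.

None of the candidates satisfy all criteria.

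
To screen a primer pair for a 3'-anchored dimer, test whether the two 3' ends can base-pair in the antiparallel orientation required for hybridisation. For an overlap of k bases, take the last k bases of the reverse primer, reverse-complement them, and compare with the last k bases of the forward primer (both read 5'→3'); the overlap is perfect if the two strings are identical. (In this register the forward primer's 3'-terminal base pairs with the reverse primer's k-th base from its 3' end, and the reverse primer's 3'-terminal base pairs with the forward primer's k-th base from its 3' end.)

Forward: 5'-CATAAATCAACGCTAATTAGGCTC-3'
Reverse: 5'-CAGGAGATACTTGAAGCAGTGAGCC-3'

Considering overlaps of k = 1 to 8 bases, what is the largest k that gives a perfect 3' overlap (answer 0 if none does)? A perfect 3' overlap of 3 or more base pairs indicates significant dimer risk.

Longest perfect overlap: 5 complementary base pairs; significant dimer risk (threshold 3).

Last 8 bases (5'→3') — forward …TTAGGCTC, reverse …AGTGAGCC.
Reverse complement of the reverse primer's last 8 bases: GGCTCACT; its first k bases are the reverse complement of the reverse primer's last k bases, so a perfect k-base overlap needs the forward primer's last k bases to equal them.
Comparing (forward last k vs required): k=1: C vs G ✗; k=2: TC vs GG ✗; k=3: CTC vs GGC ✗; k=4: GCTC vs GGCT ✗; k=5: GGCTC vs GGCTC ✓; k=6: AGGCTC vs GGCTCA ✗; k=7: TAGGCTC vs GGCTCAC ✗; k=8: TTAGGCTC vs GGCTCACT ✗.
Only k = 5 is perfect, so the longest perfect 3' overlap is 5.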